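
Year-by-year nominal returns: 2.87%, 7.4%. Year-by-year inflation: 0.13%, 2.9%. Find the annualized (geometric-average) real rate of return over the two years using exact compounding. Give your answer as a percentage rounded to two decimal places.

Compound the nominal returns: 1.0287 × 1.0740 = 1.10482380.
Compound inflation: 1.0013 × 1.0290 = 1.03033770.
Deflate: 1.10482380 / 1.03033770 = 1.07229290.
Annualized real rate = 1.07229290^(1/2) − 1 = 3.5516% → 3.55%.

3.55%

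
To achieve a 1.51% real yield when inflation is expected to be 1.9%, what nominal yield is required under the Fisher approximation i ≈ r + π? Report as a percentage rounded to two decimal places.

3.41%

i ≈ r + π = 1.51% + 1.9% = 3.41%.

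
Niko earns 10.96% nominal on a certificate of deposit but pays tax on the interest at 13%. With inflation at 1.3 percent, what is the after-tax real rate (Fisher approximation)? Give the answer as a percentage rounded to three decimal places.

After-tax nominal return = 10.96% × (1 − 0.13) = 9.5352%.
r ≈ 9.5352% − 1.3% → 8.235%.

8.235%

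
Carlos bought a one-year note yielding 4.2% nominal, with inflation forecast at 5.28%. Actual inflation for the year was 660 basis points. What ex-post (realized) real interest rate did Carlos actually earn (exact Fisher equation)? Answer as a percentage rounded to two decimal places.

-2.25%

Ex-post: (1 + 0.0420)/(1 + 0.0660) − 1 = -2.2514%
So the realized real rate is -2.25%.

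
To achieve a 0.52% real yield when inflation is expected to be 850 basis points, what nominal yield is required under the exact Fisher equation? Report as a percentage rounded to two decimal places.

9.06%

(1 + i) = (1 + r)(1 + π) = 1.00520 × 1.08500 = 1.090642
i = 1.090642 − 1, so the required nominal rate is 9.06%.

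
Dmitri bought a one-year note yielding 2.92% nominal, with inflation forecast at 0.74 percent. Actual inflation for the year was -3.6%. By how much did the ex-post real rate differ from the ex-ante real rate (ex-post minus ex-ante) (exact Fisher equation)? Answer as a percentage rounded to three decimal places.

Ex-ante: (1 + 0.0292)/(1 + 0.0074) − 1 = 2.163986%
Ex-post: (1 + 0.0292)/(1 − 0.0360) − 1 = 6.763485%
Difference (ex-post − ex-ante) = 4.599499% → 4.599%.

4.599%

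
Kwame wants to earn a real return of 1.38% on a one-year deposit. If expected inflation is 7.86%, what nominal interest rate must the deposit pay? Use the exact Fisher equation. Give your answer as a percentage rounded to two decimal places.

9.35%

(1 + i) = (1 + r)(1 + π) = 1.01380 × 1.07860 = 1.09348468
i = 1.09348468 − 1, so the required nominal rate is 9.35%.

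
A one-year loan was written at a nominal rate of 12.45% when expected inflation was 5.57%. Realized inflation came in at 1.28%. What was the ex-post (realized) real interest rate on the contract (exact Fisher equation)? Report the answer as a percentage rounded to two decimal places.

11.03%

Ex-post: (1 + 0.1245)/(1 + 0.0128) − 1 = 11.0288%
So the realized real rate is 11.03%.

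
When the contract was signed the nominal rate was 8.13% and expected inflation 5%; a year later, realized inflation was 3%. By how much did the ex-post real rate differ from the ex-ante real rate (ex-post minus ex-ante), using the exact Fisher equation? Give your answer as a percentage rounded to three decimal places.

2.000%

Ex-ante: (1 + 0.0813)/(1 + 0.0500) − 1 = 2.9810%
Ex-post: (1 + 0.0813)/(1 + 0.0300) − 1 = 4.9806%
Difference (ex-post − ex-ante) = 1.9996% → 2.000%.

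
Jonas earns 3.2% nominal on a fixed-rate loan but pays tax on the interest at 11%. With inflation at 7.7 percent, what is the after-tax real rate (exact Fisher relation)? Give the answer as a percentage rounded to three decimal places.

After-tax nominal return = 3.2% × (1 − 0.11) = 2.8480%.
1 + r = 1.02848 / 1.07700 = 0.954949
After-tax real rate = 0.954949 − 1 → -4.505%.

-4.505%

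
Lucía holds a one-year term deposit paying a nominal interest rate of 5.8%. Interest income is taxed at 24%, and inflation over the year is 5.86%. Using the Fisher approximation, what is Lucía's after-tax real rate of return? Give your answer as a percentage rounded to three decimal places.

-1.452%

After-tax nominal return = 5.8% × (1 − 0.24) = 4.4080%.
r ≈ 4.4080% − 5.86% → -1.452%.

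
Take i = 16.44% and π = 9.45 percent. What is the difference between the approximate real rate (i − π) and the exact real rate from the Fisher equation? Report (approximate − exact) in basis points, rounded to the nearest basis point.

Approximate: r ≈ 16.440% − 9.450% = 6.9900%
Exact: (1 + 0.1644)/(1 + 0.0945) − 1 = 6.3865%
Error = 6.9900% − 6.3865% = 0.6035% → 60 basis points.

60 basis points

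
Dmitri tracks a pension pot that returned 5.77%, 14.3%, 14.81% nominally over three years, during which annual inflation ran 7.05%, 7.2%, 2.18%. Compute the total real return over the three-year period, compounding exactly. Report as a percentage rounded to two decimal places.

Nominal growth factor = 1.0577 × 1.1430 × 1.1481 = 1.387997
Price-level growth factor = 1.0705 × 1.0720 × 1.0218 = 1.172593
Real growth factor = 1.387997 / 1.172593 = 1.183698
Total real return = 1.183698 − 1 → 18.37%.

18.37%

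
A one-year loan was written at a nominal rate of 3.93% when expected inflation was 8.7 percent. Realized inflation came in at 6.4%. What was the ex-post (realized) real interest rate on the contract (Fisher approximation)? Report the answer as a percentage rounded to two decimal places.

-2.47%

Ex-post: 3.93% − 6.4% = -2.470%
So the realized real rate is -2.47%.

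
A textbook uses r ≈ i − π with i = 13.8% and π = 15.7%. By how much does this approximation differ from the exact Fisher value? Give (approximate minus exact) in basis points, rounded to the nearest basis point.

-26 basis points

Approximate: r ≈ 13.800% − 15.700% = -1.9000%
Exact: (1 + 0.1380)/(1 + 0.1570) − 1 = -1.6422%
Error = -1.9000% − (-1.6422%) = -0.2578% → -26 basis points.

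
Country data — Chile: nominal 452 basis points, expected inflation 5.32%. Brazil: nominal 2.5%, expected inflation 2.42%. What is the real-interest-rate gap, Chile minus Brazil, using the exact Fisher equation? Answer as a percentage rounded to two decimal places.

-0.84%

Chile: (1 + 0.0452)/(1 + 0.0532) − 1 = -0.7596%
Brazil: (1 + 0.0250)/(1 + 0.0242) − 1 = 0.0781%
Differential = -0.7596% − 0.0781% = -0.8377% → -0.84%.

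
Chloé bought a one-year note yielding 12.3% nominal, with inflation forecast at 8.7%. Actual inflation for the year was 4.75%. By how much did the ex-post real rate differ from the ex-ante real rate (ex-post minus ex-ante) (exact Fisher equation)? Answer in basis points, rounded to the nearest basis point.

Ex-ante: (1 + 0.1230)/(1 + 0.0870) − 1 = 3.3119%
Ex-post: (1 + 0.1230)/(1 + 0.0475) − 1 = 7.2076%
Difference (ex-post − ex-ante) = 3.8958% → 390 basis points.

390 basis points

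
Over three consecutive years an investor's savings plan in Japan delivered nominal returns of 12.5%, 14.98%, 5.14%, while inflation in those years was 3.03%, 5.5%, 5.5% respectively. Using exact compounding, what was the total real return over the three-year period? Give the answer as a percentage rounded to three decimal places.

18.597%

Nominal growth factor = 1.1250 × 1.1498 × 1.0514 = 1.360012
Price-level growth factor = 1.0303 × 1.0550 × 1.0550 = 1.146750
Real growth factor = 1.360012 / 1.146750 = 1.185971
Total real return = 1.185971 − 1 → 18.597%.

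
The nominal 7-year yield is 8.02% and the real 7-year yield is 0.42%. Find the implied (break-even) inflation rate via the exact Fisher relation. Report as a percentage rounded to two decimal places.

(1 + π) = (1 + i)/(1 + r) = 1.08020 / 1.00420 = 1.075682
Break-even inflation = 1.075682 − 1 → 7.57%.

7.57%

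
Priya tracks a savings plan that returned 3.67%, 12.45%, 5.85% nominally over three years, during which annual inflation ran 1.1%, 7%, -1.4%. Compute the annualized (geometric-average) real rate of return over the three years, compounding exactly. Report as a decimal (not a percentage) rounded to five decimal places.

0.04978

Compound the nominal returns: 1.0367 × 1.1245 × 1.0585 = 1.23396665.
Compound inflation: 1.0110 × 1.0700 × 0.9860 = 1.06662522.
Deflate: 1.23396665 / 1.06662522 = 1.15688868.
Annualized real rate = 1.15688868^(1/3) − 1 = 4.9777% → 0.04978.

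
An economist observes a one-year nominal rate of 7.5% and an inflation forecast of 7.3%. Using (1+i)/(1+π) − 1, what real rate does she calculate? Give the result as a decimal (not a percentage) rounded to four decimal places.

By the Fisher identity, 1 + r = (1 + i)/(1 + π).
1 + r = 1.07500 / 1.07300 = 1.001864
r = 1.001864 − 1 = 0.1864%, i.e. 0.0019.

0.0019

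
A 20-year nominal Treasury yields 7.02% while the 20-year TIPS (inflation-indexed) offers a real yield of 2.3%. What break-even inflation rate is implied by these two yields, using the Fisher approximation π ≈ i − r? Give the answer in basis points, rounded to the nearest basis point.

π ≈ i − r = 7.02% − 2.3% → 472 basis points.

472 basis points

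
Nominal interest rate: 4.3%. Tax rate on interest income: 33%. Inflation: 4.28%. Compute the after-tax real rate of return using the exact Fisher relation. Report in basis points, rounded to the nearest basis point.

-134 basis points

After-tax nominal return = 4.3% × (1 − 0.33) = 2.8810%.
1 + r = 1.02881 / 1.04280 = 0.986584
After-tax real rate = 0.986584 − 1 → -134 basis points.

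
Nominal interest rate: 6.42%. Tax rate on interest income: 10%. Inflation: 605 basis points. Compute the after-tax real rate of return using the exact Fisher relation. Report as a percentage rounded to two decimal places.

-0.26%

After-tax nominal return = 6.42% × (1 − 0.1) = 5.7780%.
1 + r = 1.05778 / 1.06050 = 0.997435
After-tax real rate = 0.997435 − 1 → -0.26%.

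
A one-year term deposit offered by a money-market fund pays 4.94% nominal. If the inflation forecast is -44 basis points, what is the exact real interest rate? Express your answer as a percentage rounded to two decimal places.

By the Fisher relation, 1 + r = (1 + i)/(1 + π).
1 + r = 1.04940 / 0.99560 = 1.054038
r = 1.054038 − 1 = 5.4038%, i.e. 5.40%.

5.40%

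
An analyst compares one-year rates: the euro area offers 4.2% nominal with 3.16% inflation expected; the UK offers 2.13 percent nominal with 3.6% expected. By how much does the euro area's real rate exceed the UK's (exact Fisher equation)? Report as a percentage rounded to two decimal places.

The euro area: (1 + 0.0420)/(1 + 0.0316) − 1 = 1.0081%
The UK: (1 + 0.0213)/(1 + 0.0360) − 1 = -1.4189%
Differential = 1.0081% − (-1.4189%) = 2.4271% → 2.43%.

2.43%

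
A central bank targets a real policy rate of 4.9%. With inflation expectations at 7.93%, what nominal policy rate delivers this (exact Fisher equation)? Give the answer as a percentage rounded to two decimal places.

13.22%

(1 + i) = (1 + r)(1 + π) = 1.04900 × 1.07930 = 1.1321857
i = 1.1321857 − 1, so the required nominal rate is 13.22%.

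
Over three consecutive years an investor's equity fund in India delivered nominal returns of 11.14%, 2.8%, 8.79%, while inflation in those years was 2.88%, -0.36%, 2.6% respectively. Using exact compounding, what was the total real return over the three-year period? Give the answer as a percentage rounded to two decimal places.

18.18%

Compound the nominal returns: 1.1114 × 1.0280 × 1.0879 = 1.242947.
Compound inflation: 1.0288 × 0.9964 × 1.0260 = 1.051749.
Deflate: 1.242947 / 1.051749 = 1.181790.
Total real return = 1.181790 − 1 → 18.18%.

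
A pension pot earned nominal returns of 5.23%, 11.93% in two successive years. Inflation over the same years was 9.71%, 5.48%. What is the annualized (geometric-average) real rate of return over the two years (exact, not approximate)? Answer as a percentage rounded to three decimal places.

Nominal growth factor = 1.0523 × 1.1193 = 1.17783939
Price-level growth factor = 1.0971 × 1.0548 = 1.15722108
Real growth factor = 1.17783939 / 1.15722108 = 1.01781709
Annualized real rate = 1.01781709^(1/2) − 1 = 0.8869% → 0.887%.

0.887%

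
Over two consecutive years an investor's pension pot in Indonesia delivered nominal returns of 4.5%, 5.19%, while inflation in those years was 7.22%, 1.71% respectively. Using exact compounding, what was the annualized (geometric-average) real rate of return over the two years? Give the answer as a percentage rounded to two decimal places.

Compound the nominal returns: 1.0450 × 1.0519 = 1.09923550.
Compound inflation: 1.0722 × 1.0171 = 1.09053462.
Deflate: 1.09923550 / 1.09053462 = 1.00797855.
Annualized real rate = 1.00797855^(1/2) − 1 = 0.3981% → 0.40%.

0.40%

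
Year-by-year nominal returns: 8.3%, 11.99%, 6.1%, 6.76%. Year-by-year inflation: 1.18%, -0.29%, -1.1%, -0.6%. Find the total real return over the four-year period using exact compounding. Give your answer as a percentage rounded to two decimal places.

38.52%

Compound the nominal returns: 1.0830 × 1.1199 × 1.0610 × 1.0676 = 1.373826.
Compound inflation: 1.0118 × 0.9971 × 0.9890 × 0.9940 = 0.991782.
Deflate: 1.373826 / 0.991782 = 1.385210.
Total real return = 1.385210 − 1 → 38.52%.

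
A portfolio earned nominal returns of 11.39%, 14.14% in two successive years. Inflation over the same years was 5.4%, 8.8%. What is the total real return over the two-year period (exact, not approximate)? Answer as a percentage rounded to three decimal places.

Nominal growth factor = 1.1139 × 1.1414 = 1.271405
Price-level growth factor = 1.0540 × 1.0880 = 1.146752
Real growth factor = 1.271405 / 1.146752 = 1.108701
Total real return = 1.108701 − 1 → 10.870%.

10.870%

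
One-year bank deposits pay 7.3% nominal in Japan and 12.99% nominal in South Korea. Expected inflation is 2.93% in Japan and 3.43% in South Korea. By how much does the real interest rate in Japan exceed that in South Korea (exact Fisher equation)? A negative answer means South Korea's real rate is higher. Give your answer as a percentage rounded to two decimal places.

Japan: (1 + 0.0730)/(1 + 0.0293) − 1 = 4.2456%
South Korea: (1 + 0.1299)/(1 + 0.0343) − 1 = 9.2430%
Differential = 4.2456% − 9.2430% = -4.9974% → -5.00%.

-5.00%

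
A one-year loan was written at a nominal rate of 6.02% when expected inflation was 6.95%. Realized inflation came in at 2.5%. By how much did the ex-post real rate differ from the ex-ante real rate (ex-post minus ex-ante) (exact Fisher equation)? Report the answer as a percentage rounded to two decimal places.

Ex-ante: (1 + 0.0602)/(1 + 0.0695) − 1 = -0.8696%
Ex-post: (1 + 0.0602)/(1 + 0.0250) − 1 = 3.4341%
Difference (ex-post − ex-ante) = 4.3037% → 4.30%.

4.30%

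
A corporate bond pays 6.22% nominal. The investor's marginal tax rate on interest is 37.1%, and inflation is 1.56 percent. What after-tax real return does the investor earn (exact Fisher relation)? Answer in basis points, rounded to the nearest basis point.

After-tax nominal return = 6.22% × (1 − 0.371) = 3.91238%.
1 + r = 1.0391238 / 1.01560 = 1.023162
After-tax real rate = 1.023162 − 1 → 232 basis points.

232 basis points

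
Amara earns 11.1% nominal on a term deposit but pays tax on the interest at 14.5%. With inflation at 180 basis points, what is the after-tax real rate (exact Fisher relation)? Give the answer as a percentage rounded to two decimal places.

After-tax nominal return = 11.1% × (1 − 0.145) = 9.4905%.
1 + r = 1.094905 / 1.01800 = 1.075545
After-tax real rate = 1.075545 − 1 → 7.55%.

7.55%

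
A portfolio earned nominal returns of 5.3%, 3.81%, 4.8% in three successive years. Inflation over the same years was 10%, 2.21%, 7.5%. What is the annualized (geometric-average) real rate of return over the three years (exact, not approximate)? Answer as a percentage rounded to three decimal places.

Nominal growth factor = 1.0530 × 1.0381 × 1.0480 = 1.14558903
Price-level growth factor = 1.1000 × 1.0221 × 1.0750 = 1.20863325
Real growth factor = 1.14558903 / 1.20863325 = 0.94783842
Annualized real rate = 0.94783842^(1/3) − 1 = -1.7699% → -1.770%.

-1.770%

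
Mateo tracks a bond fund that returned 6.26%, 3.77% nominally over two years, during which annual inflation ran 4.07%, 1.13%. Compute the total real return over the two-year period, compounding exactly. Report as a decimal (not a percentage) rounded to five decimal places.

0.04770

Compound the nominal returns: 1.0626 × 1.0377 = 1.102660.
Compound inflation: 1.0407 × 1.0113 = 1.052460.
Deflate: 1.102660 / 1.052460 = 1.047698.
Total real return = 1.047698 − 1 → 0.04770.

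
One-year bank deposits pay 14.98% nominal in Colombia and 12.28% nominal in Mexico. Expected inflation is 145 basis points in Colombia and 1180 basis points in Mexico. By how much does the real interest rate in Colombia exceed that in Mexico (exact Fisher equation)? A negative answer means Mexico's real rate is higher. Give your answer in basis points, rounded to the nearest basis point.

1291 basis points

Colombia: (1 + 0.1498)/(1 + 0.0145) − 1 = 13.3366%
Mexico: (1 + 0.1228)/(1 + 0.1180) − 1 = 0.4293%
Differential = 13.3366% − 0.4293% = 12.9073% → 1291 basis points.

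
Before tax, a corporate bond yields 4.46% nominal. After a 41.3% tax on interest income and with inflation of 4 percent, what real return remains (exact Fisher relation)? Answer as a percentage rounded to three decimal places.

After-tax nominal return = 4.46% × (1 − 0.413) = 2.61802%.
1 + r = 1.0261802 / 1.04000 = 0.986712
After-tax real rate = 0.986712 − 1 → -1.329%.

-1.329%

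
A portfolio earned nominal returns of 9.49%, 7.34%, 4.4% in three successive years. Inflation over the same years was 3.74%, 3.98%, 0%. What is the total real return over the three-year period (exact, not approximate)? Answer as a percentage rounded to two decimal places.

Nominal growth factor = 1.0949 × 1.0734 × 1.0440 = 1.226977
Price-level growth factor = 1.0374 × 1.0398 × 1.0000 = 1.078689
Real growth factor = 1.226977 / 1.078689 = 1.137471
Total real return = 1.137471 − 1 → 13.75%.

13.75%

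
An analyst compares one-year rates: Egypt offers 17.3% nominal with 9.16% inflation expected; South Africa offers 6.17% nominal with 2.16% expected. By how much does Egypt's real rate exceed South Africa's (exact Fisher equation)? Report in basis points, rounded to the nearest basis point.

353 basis points

Egypt: (1 + 0.1730)/(1 + 0.0916) − 1 = 7.4569%
South Africa: (1 + 0.0617)/(1 + 0.0216) − 1 = 3.9252%
Differential = 7.4569% − 3.9252% = 3.5317% → 353 basis points.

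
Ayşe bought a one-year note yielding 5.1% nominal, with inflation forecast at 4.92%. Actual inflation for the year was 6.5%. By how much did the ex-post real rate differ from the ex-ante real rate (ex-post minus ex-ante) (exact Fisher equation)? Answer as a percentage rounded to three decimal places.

-1.486%

Ex-ante: (1 + 0.0510)/(1 + 0.0492) − 1 = 0.1716%
Ex-post: (1 + 0.0510)/(1 + 0.0650) − 1 = -1.3146%
Difference (ex-post − ex-ante) = -1.4861% → -1.486%.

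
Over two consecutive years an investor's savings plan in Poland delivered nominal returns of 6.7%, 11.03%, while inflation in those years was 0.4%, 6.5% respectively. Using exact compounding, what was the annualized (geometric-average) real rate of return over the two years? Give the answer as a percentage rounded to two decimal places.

5.26%

Compound the nominal returns: 1.0670 × 1.1103 = 1.18469010.
Compound inflation: 1.0040 × 1.0650 = 1.06926000.
Deflate: 1.18469010 / 1.06926000 = 1.10795326.
Annualized real rate = 1.10795326^(1/2) − 1 = 5.2594% → 5.26%.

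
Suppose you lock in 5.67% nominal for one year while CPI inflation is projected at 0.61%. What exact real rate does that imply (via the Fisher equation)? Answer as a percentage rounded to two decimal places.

By the Fisher equation, 1 + r = (1 + i)/(1 + π).
1 + r = 1.05670 / 1.00610 = 1.050293
r = 1.050293 − 1 = 5.0293%, i.e. 5.03%.

5.03%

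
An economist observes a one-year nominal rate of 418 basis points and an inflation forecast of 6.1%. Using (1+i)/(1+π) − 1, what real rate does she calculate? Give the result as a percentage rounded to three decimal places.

-1.810%

By the Fisher identity, 1 + r = (1 + i)/(1 + π).
1 + r = 1.04180 / 1.06100 = 0.981904
r = 0.981904 − 1 = -1.8096%, i.e. -1.810%.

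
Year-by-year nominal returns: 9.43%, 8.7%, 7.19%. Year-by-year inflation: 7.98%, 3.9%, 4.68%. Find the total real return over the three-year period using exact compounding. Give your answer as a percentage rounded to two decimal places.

Compound the nominal returns: 1.0943 × 1.0870 × 1.0719 = 1.275029.
Compound inflation: 1.0798 × 1.0390 × 1.0468 = 1.174418.
Deflate: 1.275029 / 1.174418 = 1.085669.
Total real return = 1.085669 − 1 → 8.57%.

8.57%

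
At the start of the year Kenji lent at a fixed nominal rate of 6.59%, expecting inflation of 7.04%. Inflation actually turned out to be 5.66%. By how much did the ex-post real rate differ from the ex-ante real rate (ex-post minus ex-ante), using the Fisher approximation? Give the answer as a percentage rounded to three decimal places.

Ex-ante: 6.59% − 7.04% = -0.450%
Ex-post: 6.59% − 5.66% = 0.930%
Difference (ex-post − ex-ante) = 1.3800% → 1.380%.

1.380%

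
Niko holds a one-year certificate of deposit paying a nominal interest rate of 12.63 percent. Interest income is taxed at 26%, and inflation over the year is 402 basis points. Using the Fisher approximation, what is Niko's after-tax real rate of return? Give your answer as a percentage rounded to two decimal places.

After-tax nominal return = 12.63% × (1 − 0.26) = 9.3462%.
r ≈ 9.3462% − 4.02% → 5.33%.

5.33%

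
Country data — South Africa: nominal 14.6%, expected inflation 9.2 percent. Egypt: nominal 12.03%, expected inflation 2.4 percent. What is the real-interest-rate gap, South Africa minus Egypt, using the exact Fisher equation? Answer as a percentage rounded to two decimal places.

South Africa: (1 + 0.1460)/(1 + 0.0920) − 1 = 4.9451%
Egypt: (1 + 0.1203)/(1 + 0.0240) − 1 = 9.4043%
Differential = 4.9451% − 9.4043% = -4.4592% → -4.46%.

-4.46%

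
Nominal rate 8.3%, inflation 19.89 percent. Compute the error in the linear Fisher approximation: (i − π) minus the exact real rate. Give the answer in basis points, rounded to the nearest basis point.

Approximate: r ≈ 8.300% − 19.890% = -11.5900%
Exact: (1 + 0.0830)/(1 + 0.1989) − 1 = -9.6672%
Error = -11.5900% − (-9.6672%) = -1.9228% → -192 basis points.

-192 basis points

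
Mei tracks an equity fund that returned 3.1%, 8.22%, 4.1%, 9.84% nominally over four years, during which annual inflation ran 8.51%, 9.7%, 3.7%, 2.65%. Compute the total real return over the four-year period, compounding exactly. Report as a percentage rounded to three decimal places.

0.685%

Nominal growth factor = 1.0310 × 1.0822 × 1.0410 × 1.0984 = 1.275785
Price-level growth factor = 1.0851 × 1.0970 × 1.0370 × 1.0265 = 1.267109
Real growth factor = 1.275785 / 1.267109 = 1.006847
Total real return = 1.006847 − 1 → 0.685%.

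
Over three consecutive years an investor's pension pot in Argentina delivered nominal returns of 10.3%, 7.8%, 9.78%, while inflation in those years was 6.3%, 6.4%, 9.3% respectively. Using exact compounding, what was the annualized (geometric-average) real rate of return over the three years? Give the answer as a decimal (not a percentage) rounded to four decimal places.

0.0183

Nominal growth factor = 1.1030 × 1.0780 × 1.0978 = 1.30532153
Price-level growth factor = 1.0630 × 1.0640 × 1.0930 = 1.23621798
Real growth factor = 1.30532153 / 1.23621798 = 1.05589916
Annualized real rate = 1.05589916^(1/3) − 1 = 1.8296% → 0.0183.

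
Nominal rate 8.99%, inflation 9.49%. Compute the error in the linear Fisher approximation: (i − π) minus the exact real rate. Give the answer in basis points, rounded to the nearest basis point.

-4 basis points

Approximate: r ≈ 8.990% − 9.490% = -0.5000%
Exact: (1 + 0.0899)/(1 + 0.0949) − 1 = -0.4567%
Error = -0.5000% − (-0.4567%) = -0.0433% → -4 basis points.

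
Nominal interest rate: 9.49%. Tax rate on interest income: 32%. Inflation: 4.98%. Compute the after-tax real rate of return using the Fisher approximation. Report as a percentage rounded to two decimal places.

1.47%

After-tax nominal return = 9.49% × (1 − 0.32) = 6.4532%.
r ≈ 6.4532% − 4.98% → 1.47%.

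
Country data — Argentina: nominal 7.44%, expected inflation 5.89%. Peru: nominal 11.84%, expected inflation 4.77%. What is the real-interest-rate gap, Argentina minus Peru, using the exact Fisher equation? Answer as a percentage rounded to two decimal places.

-5.28%

Argentina: (1 + 0.0744)/(1 + 0.0589) − 1 = 1.4638%
Peru: (1 + 0.1184)/(1 + 0.0477) − 1 = 6.7481%
Differential = 1.4638% − 6.7481% = -5.2843% → -5.28%.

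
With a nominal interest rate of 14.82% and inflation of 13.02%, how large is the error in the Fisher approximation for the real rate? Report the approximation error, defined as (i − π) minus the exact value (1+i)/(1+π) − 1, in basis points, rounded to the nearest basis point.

Approximate: r ≈ 14.820% − 13.020% = 1.8000%
Exact: (1 + 0.1482)/(1 + 0.1302) − 1 = 1.5926%
Error = 1.8000% − 1.5926% = 0.2074% → 21 basis points.

21 basis points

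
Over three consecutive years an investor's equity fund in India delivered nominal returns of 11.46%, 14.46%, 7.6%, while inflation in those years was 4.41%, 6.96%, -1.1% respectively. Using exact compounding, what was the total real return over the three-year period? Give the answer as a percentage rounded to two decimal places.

Compound the nominal returns: 1.1146 × 1.1446 × 1.0760 = 1.372730.
Compound inflation: 1.0441 × 1.0696 × 0.9890 = 1.104485.
Deflate: 1.372730 / 1.104485 = 1.242869.
Total real return = 1.242869 − 1 → 24.29%.

24.29%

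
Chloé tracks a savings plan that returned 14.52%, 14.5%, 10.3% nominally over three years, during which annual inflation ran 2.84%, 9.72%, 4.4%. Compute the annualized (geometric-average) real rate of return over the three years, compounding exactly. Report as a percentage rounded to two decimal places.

Compound the nominal returns: 1.1452 × 1.1450 × 1.1030 = 1.44631316.
Compound inflation: 1.0284 × 1.0972 × 1.0440 = 1.17800834.
Deflate: 1.44631316 / 1.17800834 = 1.22776139.
Annualized real rate = 1.22776139^(1/3) − 1 = 7.0791% → 7.08%.

7.08%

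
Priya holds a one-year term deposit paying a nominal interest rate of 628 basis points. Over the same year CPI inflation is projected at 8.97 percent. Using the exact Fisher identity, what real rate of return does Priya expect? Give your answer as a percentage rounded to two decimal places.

-2.47%

1 + r = 1.06280 / 1.08970 = 0.975314
r = 0.975314 − 1 = -2.4686%, i.e. -2.47%.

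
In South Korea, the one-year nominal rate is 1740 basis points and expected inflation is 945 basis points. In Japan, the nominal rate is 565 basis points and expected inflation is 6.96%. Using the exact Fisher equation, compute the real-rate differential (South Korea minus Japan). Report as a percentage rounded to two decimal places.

South Korea: (1 + 0.1740)/(1 + 0.0945) − 1 = 7.2636%
Japan: (1 + 0.0565)/(1 + 0.0696) − 1 = -1.2248%
Differential = 7.2636% − (-1.2248%) = 8.4883% → 8.49%.

8.49%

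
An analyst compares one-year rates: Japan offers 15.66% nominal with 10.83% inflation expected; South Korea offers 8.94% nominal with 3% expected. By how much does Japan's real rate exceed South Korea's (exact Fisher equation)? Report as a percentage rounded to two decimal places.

-1.41%

Japan: (1 + 0.1566)/(1 + 0.1083) − 1 = 4.3580%
South Korea: (1 + 0.0894)/(1 + 0.0300) − 1 = 5.7670%
Differential = 4.3580% − 5.7670% = -1.4090% → -1.41%.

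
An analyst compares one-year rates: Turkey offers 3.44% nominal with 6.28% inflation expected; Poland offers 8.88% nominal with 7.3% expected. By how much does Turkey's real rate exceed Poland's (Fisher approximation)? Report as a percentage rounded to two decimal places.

Turkey: 3.44% − 6.28% = -2.840%
Poland: 8.88% − 7.3% = 1.580%
Differential = -4.420% → -4.42%.

-4.42%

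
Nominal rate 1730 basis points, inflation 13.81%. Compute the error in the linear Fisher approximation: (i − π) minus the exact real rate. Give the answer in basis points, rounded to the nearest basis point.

42 basis points

Approximate: r ≈ 17.300% − 13.810% = 3.4900%
Exact: (1 + 0.1730)/(1 + 0.1381) − 1 = 3.0665%
Error = 3.4900% − 3.0665% = 0.4235% → 42 basis points.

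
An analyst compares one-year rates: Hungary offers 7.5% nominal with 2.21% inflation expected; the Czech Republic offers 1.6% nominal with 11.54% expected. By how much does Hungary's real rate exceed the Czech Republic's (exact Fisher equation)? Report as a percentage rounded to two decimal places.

Hungary: (1 + 0.0750)/(1 + 0.0221) − 1 = 5.1756%
The Czech Republic: (1 + 0.0160)/(1 + 0.1154) − 1 = -8.9116%
Differential = 5.1756% − (-8.9116%) = 14.0872% → 14.09%.

14.09%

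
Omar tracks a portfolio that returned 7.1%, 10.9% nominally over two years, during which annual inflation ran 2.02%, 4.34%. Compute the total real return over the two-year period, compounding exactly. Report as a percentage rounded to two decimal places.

Compound the nominal returns: 1.0710 × 1.1090 = 1.187739.
Compound inflation: 1.0202 × 1.0434 = 1.064477.
Deflate: 1.187739 / 1.064477 = 1.115796.
Total real return = 1.115796 − 1 → 11.58%.

11.58%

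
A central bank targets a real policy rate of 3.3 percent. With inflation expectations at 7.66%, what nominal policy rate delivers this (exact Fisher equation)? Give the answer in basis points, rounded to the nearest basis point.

(1 + i) = (1 + r)(1 + π) = 1.03300 × 1.07660 = 1.1121278
i = 1.1121278 − 1, so the required nominal rate is 1121 basis points.

1121 basis points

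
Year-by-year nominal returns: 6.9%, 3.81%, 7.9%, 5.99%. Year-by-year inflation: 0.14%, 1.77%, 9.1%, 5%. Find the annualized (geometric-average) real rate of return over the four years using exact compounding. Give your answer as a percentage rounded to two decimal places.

2.11%

Nominal growth factor = 1.0690 × 1.0381 × 1.0790 × 1.0599 = 1.26912159
Price-level growth factor = 1.0014 × 1.0177 × 1.0910 × 1.0500 = 1.16745839
Real growth factor = 1.26912159 / 1.16745839 = 1.08708079
Annualized real rate = 1.08708079^(1/4) − 1 = 2.1093% → 2.11%.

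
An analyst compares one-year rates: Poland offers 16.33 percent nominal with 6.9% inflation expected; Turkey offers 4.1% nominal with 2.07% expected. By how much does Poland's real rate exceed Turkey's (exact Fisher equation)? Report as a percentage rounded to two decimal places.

Poland: (1 + 0.1633)/(1 + 0.0690) − 1 = 8.8213%
Turkey: (1 + 0.0410)/(1 + 0.0207) − 1 = 1.9888%
Differential = 8.8213% − 1.9888% = 6.8325% → 6.83%.

6.83%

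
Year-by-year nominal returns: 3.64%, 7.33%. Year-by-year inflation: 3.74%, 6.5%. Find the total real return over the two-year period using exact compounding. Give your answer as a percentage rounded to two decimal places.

0.68%

Nominal growth factor = 1.0364 × 1.0733 = 1.112368
Price-level growth factor = 1.0374 × 1.0650 = 1.104831
Real growth factor = 1.112368 / 1.104831 = 1.006822
Total real return = 1.006822 − 1 → 0.68%.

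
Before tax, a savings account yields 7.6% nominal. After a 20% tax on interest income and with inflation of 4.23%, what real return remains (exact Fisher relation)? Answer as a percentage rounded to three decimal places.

After-tax nominal return = 7.6% × (1 − 0.2) = 6.0800%.
1 + r = 1.06080 / 1.04230 = 1.017749
After-tax real rate = 1.017749 − 1 → 1.775%.

1.775%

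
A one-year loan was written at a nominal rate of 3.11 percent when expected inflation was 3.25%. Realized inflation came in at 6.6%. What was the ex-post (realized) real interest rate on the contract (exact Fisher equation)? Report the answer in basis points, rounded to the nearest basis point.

-327 basis points

Ex-post: (1 + 0.0311)/(1 + 0.0660) − 1 = -3.2739%
So the realized real rate is -327 basis points.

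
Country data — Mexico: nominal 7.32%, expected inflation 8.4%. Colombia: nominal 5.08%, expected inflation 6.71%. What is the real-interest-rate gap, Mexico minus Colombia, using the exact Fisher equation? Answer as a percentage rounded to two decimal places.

Mexico: (1 + 0.0732)/(1 + 0.0840) − 1 = -0.9963%
Colombia: (1 + 0.0508)/(1 + 0.0671) − 1 = -1.5275%
Differential = -0.9963% − (-1.5275%) = 0.5312% → 0.53%.

0.53%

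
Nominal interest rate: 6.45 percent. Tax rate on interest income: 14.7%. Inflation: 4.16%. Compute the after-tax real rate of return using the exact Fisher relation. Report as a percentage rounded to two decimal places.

After-tax nominal return = 6.45% × (1 − 0.147) = 5.50185%.
1 + r = 1.0550185 / 1.04160 = 1.012883
After-tax real rate = 1.012883 − 1 → 1.29%.

1.29%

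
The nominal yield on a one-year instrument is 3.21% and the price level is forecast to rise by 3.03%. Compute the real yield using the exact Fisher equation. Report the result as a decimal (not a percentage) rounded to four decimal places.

By the Fisher relation, 1 + r = (1 + i)/(1 + π).
1 + r = 1.03210 / 1.03030 = 1.001747
r = 1.001747 − 1 = 0.1747%, i.e. 0.0017.

0.0017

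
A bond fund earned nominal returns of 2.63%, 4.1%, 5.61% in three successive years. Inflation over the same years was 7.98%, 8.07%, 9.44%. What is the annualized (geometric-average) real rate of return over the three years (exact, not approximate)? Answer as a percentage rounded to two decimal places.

Compound the nominal returns: 1.0263 × 1.0410 × 1.0561 = 1.12831432.
Compound inflation: 1.0798 × 1.0807 × 1.0944 = 1.27709898.
Deflate: 1.12831432 / 1.27709898 = 0.88349794.
Annualized real rate = 0.88349794^(1/3) − 1 = -4.0448% → -4.04%.

-4.04%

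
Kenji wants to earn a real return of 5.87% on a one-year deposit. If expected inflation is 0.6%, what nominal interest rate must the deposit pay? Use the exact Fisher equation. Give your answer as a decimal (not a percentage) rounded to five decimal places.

(1 + i) = (1 + r)(1 + π) = 1.05870 × 1.00600 = 1.0650522
i = 1.0650522 − 1, so the required nominal rate is 0.06505.

0.06505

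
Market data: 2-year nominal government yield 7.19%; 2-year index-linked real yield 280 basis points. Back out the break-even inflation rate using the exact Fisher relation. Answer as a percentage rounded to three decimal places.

(1 + π) = (1 + i)/(1 + r) = 1.07190 / 1.02800 = 1.042704
Break-even inflation = 1.042704 − 1 → 4.270%.

4.270%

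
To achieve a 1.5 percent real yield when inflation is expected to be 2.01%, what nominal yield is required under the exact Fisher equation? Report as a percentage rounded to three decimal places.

(1 + i) = (1 + r)(1 + π) = 1.01500 × 1.02010 = 1.0354015
i = 1.0354015 − 1, so the required nominal rate is 3.540%.

3.540%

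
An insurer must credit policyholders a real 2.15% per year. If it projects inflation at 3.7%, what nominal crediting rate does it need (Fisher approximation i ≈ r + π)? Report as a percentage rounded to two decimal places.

5.85%

i ≈ r + π = 2.15% + 3.7% = 5.85%.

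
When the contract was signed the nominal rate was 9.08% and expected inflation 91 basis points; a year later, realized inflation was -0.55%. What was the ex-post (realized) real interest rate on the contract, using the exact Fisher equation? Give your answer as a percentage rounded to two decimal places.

Ex-post: (1 + 0.0908)/(1 − 0.0055) − 1 = 9.6833%
So the realized real rate is 9.68%.

9.68%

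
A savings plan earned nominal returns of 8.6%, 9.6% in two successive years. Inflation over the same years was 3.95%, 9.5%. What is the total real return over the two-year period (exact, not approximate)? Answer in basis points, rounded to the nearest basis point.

Compound the nominal returns: 1.0860 × 1.0960 = 1.190256.
Compound inflation: 1.0395 × 1.0950 = 1.138253.
Deflate: 1.190256 / 1.138253 = 1.045687.
Total real return = 1.045687 − 1 → 457 basis points.

457 basis points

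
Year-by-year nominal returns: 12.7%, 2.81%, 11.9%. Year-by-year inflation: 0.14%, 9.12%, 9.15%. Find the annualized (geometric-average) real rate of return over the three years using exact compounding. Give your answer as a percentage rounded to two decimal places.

2.82%

Nominal growth factor = 1.1270 × 1.0281 × 1.1190 = 1.29655028
Price-level growth factor = 1.0014 × 1.0912 × 1.0915 = 1.19271226
Real growth factor = 1.29655028 / 1.19271226 = 1.08706040
Annualized real rate = 1.08706040^(1/3) − 1 = 2.8216% → 2.82%.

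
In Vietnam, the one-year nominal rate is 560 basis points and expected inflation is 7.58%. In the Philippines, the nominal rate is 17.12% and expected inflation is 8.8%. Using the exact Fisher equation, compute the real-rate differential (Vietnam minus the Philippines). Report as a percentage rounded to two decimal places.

Vietnam: (1 + 0.0560)/(1 + 0.0758) − 1 = -1.8405%
The Philippines: (1 + 0.1712)/(1 + 0.0880) − 1 = 7.6471%
Differential = -1.8405% − 7.6471% = -9.4875% → -9.49%.

-9.49%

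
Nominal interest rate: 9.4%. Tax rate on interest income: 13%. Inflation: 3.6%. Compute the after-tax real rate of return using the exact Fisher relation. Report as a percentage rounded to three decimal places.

After-tax nominal return = 9.4% × (1 − 0.13) = 8.1780%.
1 + r = 1.08178 / 1.03600 = 1.044189
After-tax real rate = 1.044189 − 1 → 4.419%.

4.419%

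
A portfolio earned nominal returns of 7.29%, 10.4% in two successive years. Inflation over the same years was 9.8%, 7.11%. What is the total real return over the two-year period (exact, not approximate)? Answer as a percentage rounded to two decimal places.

0.72%

Compound the nominal returns: 1.0729 × 1.1040 = 1.184482.
Compound inflation: 1.0980 × 1.0711 = 1.176068.
Deflate: 1.184482 / 1.176068 = 1.007154.
Total real return = 1.007154 − 1 → 0.72%.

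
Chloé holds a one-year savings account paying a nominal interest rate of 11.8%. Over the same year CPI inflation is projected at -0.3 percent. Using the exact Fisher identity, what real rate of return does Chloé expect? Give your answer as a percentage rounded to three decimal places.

12.136%

By the Fisher identity, 1 + r = (1 + i)/(1 + π).
1 + r = 1.11800 / 0.99700 = 1.121364
r = 1.121364 − 1 = 12.1364%, i.e. 12.136%.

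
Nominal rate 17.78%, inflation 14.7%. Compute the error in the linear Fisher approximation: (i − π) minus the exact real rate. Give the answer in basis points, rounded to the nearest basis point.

39 basis points

Approximate: r ≈ 17.780% − 14.700% = 3.0800%
Exact: (1 + 0.1778)/(1 + 0.1470) − 1 = 2.6853%
Error = 3.0800% − 2.6853% = 0.3947% → 39 basis points.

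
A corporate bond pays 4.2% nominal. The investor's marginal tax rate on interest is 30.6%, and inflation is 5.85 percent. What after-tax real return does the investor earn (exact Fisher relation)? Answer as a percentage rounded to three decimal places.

-2.773%

After-tax nominal return = 4.2% × (1 − 0.306) = 2.9148%.
1 + r = 1.029148 / 1.05850 = 0.972270
After-tax real rate = 0.972270 − 1 → -2.773%.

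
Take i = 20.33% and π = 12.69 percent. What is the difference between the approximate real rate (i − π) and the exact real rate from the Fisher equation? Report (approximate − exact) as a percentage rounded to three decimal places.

Approximate: r ≈ 20.330% − 12.690% = 7.6400%
Exact: (1 + 0.2033)/(1 + 0.1269) − 1 = 6.7797%
Error = 7.6400% − 6.7797% = 0.8603% → 0.860%.

0.860%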